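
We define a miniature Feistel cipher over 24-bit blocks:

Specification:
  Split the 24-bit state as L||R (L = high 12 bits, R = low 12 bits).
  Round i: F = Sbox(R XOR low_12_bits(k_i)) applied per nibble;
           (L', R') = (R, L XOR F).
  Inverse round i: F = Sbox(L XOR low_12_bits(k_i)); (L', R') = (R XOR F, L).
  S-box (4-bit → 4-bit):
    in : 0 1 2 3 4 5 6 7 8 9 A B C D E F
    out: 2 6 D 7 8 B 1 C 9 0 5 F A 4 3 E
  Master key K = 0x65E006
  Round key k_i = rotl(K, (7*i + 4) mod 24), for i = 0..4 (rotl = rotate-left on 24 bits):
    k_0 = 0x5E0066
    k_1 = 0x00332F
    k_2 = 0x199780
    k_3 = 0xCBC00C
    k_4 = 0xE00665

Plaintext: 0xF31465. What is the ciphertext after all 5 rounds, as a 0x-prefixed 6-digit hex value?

0x573F7C

s_0 = plaintext = 0xF31465
s_1 = Round(s_0, k_0) = 0x465716
s_2 = Round(s_1, k_1) = 0x716C15
s_3 = Round(s_2, k_2) = 0xC1581D
s_4 = Round(s_3, k_3) = 0x81D573
s_5 = Round(s_4, k_4) = 0x573F7C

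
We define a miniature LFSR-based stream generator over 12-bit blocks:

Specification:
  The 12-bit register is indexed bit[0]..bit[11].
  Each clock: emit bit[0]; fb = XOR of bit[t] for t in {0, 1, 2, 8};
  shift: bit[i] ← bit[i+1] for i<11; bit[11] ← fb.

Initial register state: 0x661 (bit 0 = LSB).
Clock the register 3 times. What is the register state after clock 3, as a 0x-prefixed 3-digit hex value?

0xECC

reg_0 = 0x661
clock 1: out=1, reg = 0xB30
clock 2: out=0, reg = 0xD98
clock 3: out=0, reg = 0xECC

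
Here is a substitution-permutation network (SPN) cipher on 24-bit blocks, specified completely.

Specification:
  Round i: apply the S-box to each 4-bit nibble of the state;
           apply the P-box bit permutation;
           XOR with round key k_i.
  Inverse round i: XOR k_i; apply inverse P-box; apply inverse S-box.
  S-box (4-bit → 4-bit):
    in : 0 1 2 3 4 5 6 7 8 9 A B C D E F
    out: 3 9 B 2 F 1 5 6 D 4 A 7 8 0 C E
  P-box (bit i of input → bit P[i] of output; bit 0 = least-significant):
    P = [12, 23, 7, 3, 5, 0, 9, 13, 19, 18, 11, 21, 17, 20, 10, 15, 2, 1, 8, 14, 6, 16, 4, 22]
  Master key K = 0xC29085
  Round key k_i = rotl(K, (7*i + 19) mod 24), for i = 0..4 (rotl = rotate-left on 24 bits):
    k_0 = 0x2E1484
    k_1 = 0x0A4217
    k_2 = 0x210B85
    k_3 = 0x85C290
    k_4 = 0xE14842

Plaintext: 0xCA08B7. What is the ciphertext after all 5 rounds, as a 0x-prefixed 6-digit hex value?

0xB63F3E

s_0 = plaintext = 0xCA08B7
s_1 = Round(s_0, k_0) = 0xD45E27
s_2 = Round(s_1, k_1) = 0xA82BB0
s_3 = Round(s_2, k_2) = 0xFED0A0
s_4 = Round(s_3, k_3) = 0x48B381
s_5 = Round(s_4, k_4) = 0xB63F3E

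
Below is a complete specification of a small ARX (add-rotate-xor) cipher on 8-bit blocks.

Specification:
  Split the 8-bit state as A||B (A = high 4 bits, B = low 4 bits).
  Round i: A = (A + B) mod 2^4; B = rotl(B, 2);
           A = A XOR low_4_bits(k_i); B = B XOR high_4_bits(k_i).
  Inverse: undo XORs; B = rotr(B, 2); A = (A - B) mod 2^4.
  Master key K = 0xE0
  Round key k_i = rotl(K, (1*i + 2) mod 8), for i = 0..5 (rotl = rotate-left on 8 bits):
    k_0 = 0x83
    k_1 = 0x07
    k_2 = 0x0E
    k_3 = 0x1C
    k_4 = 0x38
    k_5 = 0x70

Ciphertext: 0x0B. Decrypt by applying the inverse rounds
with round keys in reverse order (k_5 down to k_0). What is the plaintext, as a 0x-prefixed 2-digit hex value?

s_0 = ciphertext = 0x0B
s_1 = InvRound(s_0, k_5) = 0xD3
s_2 = InvRound(s_1, k_4) = 0x50
s_3 = InvRound(s_2, k_3) = 0x54
s_4 = InvRound(s_3, k_2) = 0xA1
s_5 = InvRound(s_4, k_1) = 0x94
s_6 = InvRound(s_5, k_0) = 0x73

0x73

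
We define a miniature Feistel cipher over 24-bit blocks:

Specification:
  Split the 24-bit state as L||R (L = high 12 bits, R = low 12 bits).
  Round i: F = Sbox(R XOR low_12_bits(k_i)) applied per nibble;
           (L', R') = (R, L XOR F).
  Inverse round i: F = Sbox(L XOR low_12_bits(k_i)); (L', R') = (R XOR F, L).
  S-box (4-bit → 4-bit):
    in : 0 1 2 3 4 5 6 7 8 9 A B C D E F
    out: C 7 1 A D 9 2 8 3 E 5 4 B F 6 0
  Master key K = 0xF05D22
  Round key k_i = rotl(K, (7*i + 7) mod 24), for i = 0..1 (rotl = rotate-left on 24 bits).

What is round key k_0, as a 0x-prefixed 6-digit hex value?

K = 0xF05D22
k_0 = rotl(K, (7*0+7) mod 24) = rotl(K, 7) = 0x2E9178

0x2E9178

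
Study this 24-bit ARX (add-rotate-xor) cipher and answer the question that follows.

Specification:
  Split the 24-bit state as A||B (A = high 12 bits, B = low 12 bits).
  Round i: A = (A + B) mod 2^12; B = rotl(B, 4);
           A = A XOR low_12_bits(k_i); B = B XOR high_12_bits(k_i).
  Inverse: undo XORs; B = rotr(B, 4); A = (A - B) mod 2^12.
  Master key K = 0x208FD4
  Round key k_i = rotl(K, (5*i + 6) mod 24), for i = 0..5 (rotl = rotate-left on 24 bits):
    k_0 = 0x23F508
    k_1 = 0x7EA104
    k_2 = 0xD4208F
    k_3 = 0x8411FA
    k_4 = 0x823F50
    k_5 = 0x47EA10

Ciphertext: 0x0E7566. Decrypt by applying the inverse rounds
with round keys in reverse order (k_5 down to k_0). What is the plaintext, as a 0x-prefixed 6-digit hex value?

s_0 = ciphertext = 0x0E7566
s_1 = InvRound(s_0, k_5) = 0x2E6811
s_2 = InvRound(s_1, k_4) = 0xBB3203
s_3 = InvRound(s_2, k_3) = 0x7A52A4
s_4 = InvRound(s_3, k_2) = 0x02C6FE
s_5 = InvRound(s_4, k_1) = 0xD17411
s_6 = InvRound(s_5, k_0) = 0x9BDE62

0x9BDE62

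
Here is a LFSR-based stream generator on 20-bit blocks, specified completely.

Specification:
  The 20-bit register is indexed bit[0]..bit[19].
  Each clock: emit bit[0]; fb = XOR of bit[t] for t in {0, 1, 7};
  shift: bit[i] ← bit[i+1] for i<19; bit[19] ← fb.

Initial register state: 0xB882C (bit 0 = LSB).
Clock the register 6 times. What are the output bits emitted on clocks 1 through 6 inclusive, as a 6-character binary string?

001101

reg_0 = 0xB882C
clock 1: out=0, reg = 0x5C416
clock 2: out=0, reg = 0xAE20B
clock 3: out=1, reg = 0x57105
clock 4: out=1, reg = 0xAB882
clock 5: out=0, reg = 0x55C41
clock 6: out=1, reg = 0xAAE20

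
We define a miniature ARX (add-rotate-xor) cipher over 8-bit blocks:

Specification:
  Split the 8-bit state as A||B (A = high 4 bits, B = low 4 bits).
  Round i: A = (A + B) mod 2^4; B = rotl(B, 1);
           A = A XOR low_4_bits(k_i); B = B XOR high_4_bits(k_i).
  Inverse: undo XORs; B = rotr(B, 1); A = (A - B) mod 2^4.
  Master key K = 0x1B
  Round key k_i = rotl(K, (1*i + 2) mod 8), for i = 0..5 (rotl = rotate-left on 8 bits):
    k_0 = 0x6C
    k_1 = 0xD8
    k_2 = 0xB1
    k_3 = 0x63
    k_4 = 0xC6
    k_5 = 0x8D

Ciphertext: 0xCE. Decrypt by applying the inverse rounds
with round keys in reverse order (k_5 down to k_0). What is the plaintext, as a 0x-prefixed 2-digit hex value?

0xBA

s_0 = ciphertext = 0xCE
s_1 = InvRound(s_0, k_5) = 0xE3
s_2 = InvRound(s_1, k_4) = 0x9F
s_3 = InvRound(s_2, k_3) = 0xEC
s_4 = InvRound(s_3, k_2) = 0x4B
s_5 = InvRound(s_4, k_1) = 0x93
s_6 = InvRound(s_5, k_0) = 0xBA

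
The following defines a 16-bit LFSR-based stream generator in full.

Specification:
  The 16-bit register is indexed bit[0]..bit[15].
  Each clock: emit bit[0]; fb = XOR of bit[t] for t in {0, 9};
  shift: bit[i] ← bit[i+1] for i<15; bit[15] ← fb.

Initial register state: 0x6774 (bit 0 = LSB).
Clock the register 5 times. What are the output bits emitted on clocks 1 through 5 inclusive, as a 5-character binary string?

00101

reg_0 = 0x6774
clock 1: out=0, reg = 0xB3BA
clock 2: out=0, reg = 0xD9DD
clock 3: out=1, reg = 0xECEE
clock 4: out=0, reg = 0x7677
clock 5: out=1, reg = 0x3B3B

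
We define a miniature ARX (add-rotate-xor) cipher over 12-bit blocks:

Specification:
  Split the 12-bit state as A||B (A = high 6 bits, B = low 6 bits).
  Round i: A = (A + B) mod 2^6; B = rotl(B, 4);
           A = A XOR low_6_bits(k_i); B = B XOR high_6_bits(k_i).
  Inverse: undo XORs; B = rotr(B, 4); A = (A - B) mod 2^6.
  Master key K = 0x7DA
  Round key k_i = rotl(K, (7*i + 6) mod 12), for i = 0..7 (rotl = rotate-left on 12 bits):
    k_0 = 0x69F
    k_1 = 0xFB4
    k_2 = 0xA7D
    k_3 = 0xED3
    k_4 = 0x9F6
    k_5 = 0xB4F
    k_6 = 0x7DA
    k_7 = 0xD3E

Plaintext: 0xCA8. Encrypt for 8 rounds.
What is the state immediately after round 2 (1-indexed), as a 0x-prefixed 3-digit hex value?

s_0 = plaintext = 0xCA8
s_1 = Round(s_0, k_0) = 0x150
s_2 = Round(s_1, k_1) = 0x87A
s_3 = Round(s_2, k_2) = 0x987
s_4 = Round(s_3, k_3) = 0xF8A
s_5 = Round(s_4, k_4) = 0xF85
s_6 = Round(s_5, k_5) = 0x33C
s_7 = Round(s_6, k_6) = 0x490
s_8 = Round(s_7, k_7) = 0x730

0x87A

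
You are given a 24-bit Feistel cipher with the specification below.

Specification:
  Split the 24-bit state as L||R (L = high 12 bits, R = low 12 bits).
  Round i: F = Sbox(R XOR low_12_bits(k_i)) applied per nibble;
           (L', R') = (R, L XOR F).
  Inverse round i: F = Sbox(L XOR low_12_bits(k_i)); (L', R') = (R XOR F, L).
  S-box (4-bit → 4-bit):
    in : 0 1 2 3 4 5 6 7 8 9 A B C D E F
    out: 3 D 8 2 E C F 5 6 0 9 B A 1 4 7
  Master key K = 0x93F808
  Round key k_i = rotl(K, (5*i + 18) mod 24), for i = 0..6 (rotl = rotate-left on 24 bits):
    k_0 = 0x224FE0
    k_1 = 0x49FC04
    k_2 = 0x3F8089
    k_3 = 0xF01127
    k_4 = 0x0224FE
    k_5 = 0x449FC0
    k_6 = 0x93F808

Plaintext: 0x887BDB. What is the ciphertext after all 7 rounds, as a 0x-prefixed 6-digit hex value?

s_0 = plaintext = 0x887BDB
s_1 = Round(s_0, k_0) = 0xBDB6AC
s_2 = Round(s_1, k_1) = 0x6AC24D
s_3 = Round(s_2, k_2) = 0x24DE02
s_4 = Round(s_3, k_3) = 0xE025C1
s_5 = Round(s_4, k_4) = 0x5C1325
s_6 = Round(s_5, k_5) = 0x325F8D
s_7 = Round(s_6, k_6) = 0xF8D649

0xF8D649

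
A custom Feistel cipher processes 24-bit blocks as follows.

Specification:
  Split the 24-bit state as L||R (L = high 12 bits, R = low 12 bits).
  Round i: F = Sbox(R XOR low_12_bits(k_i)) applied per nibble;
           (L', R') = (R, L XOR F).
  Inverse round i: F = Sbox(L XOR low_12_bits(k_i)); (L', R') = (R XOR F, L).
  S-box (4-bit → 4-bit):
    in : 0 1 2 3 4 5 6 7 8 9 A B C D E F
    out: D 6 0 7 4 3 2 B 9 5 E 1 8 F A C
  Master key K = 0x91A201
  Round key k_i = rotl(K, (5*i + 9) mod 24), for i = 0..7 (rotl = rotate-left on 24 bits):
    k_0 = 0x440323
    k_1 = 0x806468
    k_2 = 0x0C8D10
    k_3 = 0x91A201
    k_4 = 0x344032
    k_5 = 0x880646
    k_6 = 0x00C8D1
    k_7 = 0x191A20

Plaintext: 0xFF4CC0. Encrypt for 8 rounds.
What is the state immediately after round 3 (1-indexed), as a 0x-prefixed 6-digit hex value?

s_0 = plaintext = 0xFF4CC0
s_1 = Round(s_0, k_0) = 0xCC0353
s_2 = Round(s_1, k_1) = 0x3537B1
s_3 = Round(s_2, k_2) = 0x7B1DB5
s_4 = Round(s_3, k_3) = 0xDB5BA5
s_5 = Round(s_4, k_4) = 0xBA5CEE
s_6 = Round(s_5, k_5) = 0xCEE54C
s_7 = Round(s_6, k_6) = 0x54C3B1
s_8 = Round(s_7, k_7) = 0x3B101A

0x7B1DB5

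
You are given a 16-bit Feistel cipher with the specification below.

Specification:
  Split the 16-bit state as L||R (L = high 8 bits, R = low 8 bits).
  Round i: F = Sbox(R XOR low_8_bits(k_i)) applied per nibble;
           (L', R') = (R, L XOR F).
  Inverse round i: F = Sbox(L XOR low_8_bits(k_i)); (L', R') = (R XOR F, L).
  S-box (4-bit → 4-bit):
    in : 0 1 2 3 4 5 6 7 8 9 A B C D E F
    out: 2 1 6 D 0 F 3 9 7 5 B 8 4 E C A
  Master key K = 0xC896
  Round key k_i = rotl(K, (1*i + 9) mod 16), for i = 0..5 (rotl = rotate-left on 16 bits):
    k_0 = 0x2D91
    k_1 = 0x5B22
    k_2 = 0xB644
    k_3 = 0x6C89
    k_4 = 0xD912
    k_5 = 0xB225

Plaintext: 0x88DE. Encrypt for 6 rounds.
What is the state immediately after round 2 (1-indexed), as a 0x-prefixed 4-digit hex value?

s_0 = plaintext = 0x88DE
s_1 = Round(s_0, k_0) = 0xDE82
s_2 = Round(s_1, k_1) = 0x826C
s_3 = Round(s_2, k_2) = 0x6CE5
s_4 = Round(s_3, k_3) = 0xE558
s_5 = Round(s_4, k_4) = 0x58EE
s_6 = Round(s_5, k_5) = 0xEE10

0x826C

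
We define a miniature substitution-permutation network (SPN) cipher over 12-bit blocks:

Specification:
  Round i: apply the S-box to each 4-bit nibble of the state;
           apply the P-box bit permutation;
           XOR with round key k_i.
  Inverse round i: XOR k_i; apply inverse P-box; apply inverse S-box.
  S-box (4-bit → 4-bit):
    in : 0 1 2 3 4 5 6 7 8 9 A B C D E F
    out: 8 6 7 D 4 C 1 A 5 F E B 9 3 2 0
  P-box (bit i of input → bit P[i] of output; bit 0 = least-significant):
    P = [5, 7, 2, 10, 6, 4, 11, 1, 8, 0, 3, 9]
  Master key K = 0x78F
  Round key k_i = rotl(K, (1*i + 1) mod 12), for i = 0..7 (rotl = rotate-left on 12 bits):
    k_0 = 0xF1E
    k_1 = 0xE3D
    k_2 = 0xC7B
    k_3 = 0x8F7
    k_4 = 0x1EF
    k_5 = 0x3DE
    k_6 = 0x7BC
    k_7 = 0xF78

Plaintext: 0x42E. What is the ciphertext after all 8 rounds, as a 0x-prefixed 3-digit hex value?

0x223

s_0 = plaintext = 0x42E
s_1 = Round(s_0, k_0) = 0x7C6
s_2 = Round(s_1, k_1) = 0xC5E
s_3 = Round(s_2, k_2) = 0x7F9
s_4 = Round(s_3, k_3) = 0xE52
s_5 = Round(s_4, k_4) = 0x948
s_6 = Round(s_5, k_5) = 0x8F3
s_7 = Round(s_6, k_6) = 0x290
s_8 = Round(s_7, k_7) = 0x223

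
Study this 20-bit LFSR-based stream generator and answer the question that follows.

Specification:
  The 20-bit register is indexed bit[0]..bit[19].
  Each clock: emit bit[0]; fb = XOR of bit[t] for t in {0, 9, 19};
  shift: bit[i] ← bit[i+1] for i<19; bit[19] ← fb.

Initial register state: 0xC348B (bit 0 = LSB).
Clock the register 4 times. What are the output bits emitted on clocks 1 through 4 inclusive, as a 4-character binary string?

reg_0 = 0xC348B
clock 1: out=1, reg = 0x61A45
clock 2: out=1, reg = 0x30D22
clock 3: out=0, reg = 0x18691
clock 4: out=1, reg = 0x0C348

1101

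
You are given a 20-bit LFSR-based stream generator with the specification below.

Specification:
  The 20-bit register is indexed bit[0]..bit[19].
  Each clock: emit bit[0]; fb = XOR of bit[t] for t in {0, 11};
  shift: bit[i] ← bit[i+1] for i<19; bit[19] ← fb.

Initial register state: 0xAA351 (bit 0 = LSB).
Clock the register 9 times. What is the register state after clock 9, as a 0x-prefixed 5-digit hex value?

reg_0 = 0xAA351
clock 1: out=1, reg = 0xD51A8
clock 2: out=0, reg = 0x6A8D4
clock 3: out=0, reg = 0xB546A
clock 4: out=0, reg = 0x5AA35
clock 5: out=1, reg = 0x2D51A
clock 6: out=0, reg = 0x16A8D
clock 7: out=1, reg = 0x0B546
clock 8: out=0, reg = 0x05AA3
clock 9: out=1, reg = 0x02D51

0x02D51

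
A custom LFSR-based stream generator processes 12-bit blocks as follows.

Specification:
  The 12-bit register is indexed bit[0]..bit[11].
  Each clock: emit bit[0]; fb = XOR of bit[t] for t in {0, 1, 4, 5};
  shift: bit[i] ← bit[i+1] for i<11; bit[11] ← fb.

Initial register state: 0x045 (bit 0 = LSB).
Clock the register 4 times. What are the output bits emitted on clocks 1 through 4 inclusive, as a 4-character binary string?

reg_0 = 0x045
clock 1: out=1, reg = 0x822
clock 2: out=0, reg = 0x411
clock 3: out=1, reg = 0x208
clock 4: out=0, reg = 0x104

1010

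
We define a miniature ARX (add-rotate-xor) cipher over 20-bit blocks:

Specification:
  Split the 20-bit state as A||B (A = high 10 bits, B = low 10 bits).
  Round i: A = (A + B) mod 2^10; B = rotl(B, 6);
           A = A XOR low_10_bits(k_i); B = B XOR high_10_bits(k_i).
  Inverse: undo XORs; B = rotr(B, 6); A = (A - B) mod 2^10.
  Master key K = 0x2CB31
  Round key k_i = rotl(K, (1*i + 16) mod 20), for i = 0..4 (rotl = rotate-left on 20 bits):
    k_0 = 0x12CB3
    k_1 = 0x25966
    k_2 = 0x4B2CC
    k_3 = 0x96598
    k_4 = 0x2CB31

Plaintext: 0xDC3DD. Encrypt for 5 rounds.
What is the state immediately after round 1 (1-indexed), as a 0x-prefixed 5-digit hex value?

0xFFB36

s_0 = plaintext = 0xDC3DD
s_1 = Round(s_0, k_0) = 0xFFB36
s_2 = Round(s_1, k_1) = 0x94925
s_3 = Round(s_2, k_2) = 0x6EC7E
s_4 = Round(s_3, k_3) = 0xE85DE
s_5 = Round(s_4, k_4) = 0x93B2F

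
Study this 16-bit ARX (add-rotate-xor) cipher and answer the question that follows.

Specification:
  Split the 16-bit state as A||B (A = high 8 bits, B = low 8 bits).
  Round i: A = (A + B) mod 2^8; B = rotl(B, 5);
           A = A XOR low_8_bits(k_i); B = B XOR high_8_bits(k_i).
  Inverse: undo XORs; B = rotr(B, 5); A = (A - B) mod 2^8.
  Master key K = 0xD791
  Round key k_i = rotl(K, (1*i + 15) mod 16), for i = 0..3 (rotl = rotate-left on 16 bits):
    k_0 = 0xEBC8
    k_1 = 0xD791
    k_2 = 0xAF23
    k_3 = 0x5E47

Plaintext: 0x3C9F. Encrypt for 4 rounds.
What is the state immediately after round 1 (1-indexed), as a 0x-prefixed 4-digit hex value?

s_0 = plaintext = 0x3C9F
s_1 = Round(s_0, k_0) = 0x1318
s_2 = Round(s_1, k_1) = 0xBAD4
s_3 = Round(s_2, k_2) = 0xAD35
s_4 = Round(s_3, k_3) = 0xA5F8

0x1318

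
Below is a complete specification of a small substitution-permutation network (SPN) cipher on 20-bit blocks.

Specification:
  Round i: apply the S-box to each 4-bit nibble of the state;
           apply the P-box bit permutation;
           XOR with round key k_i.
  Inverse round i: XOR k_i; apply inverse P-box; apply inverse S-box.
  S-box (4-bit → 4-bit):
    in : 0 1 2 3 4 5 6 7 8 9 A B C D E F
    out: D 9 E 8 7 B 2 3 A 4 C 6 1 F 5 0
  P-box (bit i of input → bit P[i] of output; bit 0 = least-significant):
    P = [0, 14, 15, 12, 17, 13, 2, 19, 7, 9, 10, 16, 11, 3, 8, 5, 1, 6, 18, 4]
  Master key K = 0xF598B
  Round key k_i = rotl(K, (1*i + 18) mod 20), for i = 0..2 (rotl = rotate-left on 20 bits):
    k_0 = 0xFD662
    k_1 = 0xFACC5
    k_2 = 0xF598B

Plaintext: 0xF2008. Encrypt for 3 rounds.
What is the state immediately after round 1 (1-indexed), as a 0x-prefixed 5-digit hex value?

0x483CE

s_0 = plaintext = 0xF2008
s_1 = Round(s_0, k_0) = 0x483CE
s_2 = Round(s_1, k_1) = 0x82CAE
s_3 = Round(s_2, k_2) = 0x7D876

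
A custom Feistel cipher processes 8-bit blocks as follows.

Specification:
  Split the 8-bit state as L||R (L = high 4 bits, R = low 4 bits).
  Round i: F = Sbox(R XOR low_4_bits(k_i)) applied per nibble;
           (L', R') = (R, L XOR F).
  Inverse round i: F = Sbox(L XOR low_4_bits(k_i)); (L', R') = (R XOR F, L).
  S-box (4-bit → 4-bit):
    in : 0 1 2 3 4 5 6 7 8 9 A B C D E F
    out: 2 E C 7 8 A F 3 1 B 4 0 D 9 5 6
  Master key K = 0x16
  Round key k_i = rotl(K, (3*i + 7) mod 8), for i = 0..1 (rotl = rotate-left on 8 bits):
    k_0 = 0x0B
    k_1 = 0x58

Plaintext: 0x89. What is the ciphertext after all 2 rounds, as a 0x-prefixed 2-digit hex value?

0x44

s_0 = plaintext = 0x89
s_1 = Round(s_0, k_0) = 0x94
s_2 = Round(s_1, k_1) = 0x44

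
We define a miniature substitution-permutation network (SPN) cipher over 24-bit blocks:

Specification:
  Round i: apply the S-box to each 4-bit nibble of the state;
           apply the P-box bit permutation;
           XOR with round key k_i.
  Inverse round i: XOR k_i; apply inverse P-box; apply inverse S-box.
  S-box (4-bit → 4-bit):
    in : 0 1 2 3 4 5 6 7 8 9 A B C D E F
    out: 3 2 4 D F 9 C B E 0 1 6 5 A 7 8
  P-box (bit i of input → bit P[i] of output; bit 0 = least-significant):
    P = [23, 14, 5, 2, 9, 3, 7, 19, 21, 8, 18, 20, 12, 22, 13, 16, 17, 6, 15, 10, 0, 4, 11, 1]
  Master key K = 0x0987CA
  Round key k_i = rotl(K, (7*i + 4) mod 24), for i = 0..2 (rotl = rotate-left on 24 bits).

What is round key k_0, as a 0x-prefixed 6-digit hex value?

0x987CA0

K = 0x0987CA
k_0 = rotl(K, (7*0+4) mod 24) = rotl(K, 4) = 0x987CA0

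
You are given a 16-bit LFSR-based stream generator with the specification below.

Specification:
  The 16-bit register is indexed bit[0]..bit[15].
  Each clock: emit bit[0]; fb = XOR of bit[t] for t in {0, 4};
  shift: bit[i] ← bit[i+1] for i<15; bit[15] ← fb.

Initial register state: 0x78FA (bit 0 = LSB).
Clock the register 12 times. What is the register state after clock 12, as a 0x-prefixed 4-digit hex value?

0xF757

reg_0 = 0x78FA
clock 1: out=0, reg = 0xBC7D
clock 2: out=1, reg = 0x5E3E
clock 3: out=0, reg = 0xAF1F
clock 4: out=1, reg = 0x578F
clock 5: out=1, reg = 0xABC7
clock 6: out=1, reg = 0xD5E3
clock 7: out=1, reg = 0xEAF1
clock 8: out=1, reg = 0x7578
clock 9: out=0, reg = 0xBABC
clock 10: out=0, reg = 0xDD5E
clock 11: out=0, reg = 0xEEAF
clock 12: out=1, reg = 0xF757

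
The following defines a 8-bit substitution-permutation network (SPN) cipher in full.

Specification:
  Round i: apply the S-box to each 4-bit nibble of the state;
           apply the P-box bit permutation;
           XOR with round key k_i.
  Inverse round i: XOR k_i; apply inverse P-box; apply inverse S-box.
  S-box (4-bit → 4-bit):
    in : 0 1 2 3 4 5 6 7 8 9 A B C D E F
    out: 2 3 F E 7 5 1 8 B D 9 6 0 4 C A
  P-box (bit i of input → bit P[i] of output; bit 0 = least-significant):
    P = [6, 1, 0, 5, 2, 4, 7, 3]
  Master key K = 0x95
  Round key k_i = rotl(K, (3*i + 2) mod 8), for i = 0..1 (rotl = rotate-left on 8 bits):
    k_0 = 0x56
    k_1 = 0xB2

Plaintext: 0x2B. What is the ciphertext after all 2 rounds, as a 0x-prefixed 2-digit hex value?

0xD3

s_0 = plaintext = 0x2B
s_1 = Round(s_0, k_0) = 0xC9
s_2 = Round(s_1, k_1) = 0xD3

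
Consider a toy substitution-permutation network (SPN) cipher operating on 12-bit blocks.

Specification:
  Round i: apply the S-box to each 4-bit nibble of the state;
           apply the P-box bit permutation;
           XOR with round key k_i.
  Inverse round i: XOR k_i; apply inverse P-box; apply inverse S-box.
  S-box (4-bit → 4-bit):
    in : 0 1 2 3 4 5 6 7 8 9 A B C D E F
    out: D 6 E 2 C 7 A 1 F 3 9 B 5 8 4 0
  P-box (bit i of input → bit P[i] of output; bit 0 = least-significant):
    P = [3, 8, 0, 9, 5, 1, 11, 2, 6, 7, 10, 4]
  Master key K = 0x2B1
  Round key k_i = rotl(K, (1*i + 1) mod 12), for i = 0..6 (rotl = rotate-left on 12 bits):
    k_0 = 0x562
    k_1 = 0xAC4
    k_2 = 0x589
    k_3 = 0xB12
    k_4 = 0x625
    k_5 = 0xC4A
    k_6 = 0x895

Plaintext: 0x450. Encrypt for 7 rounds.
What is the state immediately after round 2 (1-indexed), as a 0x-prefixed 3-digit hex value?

0x33E

s_0 = plaintext = 0x450
s_1 = Round(s_0, k_0) = 0xB59
s_2 = Round(s_1, k_1) = 0x33E
s_3 = Round(s_2, k_2) = 0x50A
s_4 = Round(s_3, k_3) = 0x5FE
s_5 = Round(s_4, k_4) = 0x2E4
s_6 = Round(s_5, k_5) = 0x2DB
s_7 = Round(s_6, k_6) = 0xF09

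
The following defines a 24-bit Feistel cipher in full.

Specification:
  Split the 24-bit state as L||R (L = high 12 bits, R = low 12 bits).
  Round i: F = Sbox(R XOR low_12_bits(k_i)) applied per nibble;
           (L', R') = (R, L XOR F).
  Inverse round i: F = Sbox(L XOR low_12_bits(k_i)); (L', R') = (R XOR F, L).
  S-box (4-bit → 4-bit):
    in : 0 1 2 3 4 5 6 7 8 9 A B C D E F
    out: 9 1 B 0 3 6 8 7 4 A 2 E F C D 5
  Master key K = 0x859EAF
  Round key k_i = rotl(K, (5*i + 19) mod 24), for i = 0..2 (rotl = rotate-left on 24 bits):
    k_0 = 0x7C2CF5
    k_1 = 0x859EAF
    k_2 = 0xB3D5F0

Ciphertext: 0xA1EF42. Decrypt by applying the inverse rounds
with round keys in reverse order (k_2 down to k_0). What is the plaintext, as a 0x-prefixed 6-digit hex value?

s_0 = ciphertext = 0xA1EF42
s_1 = InvRound(s_0, k_2) = 0xA9FA1E
s_2 = InvRound(s_1, k_1) = 0x917A9F
s_3 = InvRound(s_2, k_0) = 0xC44917

0xC44917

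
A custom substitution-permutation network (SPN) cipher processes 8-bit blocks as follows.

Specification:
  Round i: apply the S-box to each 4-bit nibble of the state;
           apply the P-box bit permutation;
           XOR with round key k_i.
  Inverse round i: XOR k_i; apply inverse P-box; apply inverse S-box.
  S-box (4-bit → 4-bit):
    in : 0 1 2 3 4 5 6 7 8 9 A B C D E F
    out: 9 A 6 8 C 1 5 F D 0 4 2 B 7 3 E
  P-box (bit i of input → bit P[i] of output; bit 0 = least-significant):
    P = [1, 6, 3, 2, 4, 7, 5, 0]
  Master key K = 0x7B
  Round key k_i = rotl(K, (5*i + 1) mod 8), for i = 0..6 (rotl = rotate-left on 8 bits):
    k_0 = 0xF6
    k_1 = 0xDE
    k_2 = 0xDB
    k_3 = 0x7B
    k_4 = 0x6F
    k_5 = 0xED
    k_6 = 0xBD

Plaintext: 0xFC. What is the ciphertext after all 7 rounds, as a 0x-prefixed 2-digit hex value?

0x07

s_0 = plaintext = 0xFC
s_1 = Round(s_0, k_0) = 0x11
s_2 = Round(s_1, k_1) = 0x1B
s_3 = Round(s_2, k_2) = 0x1A
s_4 = Round(s_3, k_3) = 0xF2
s_5 = Round(s_4, k_4) = 0x86
s_6 = Round(s_5, k_5) = 0xD6
s_7 = Round(s_6, k_6) = 0x07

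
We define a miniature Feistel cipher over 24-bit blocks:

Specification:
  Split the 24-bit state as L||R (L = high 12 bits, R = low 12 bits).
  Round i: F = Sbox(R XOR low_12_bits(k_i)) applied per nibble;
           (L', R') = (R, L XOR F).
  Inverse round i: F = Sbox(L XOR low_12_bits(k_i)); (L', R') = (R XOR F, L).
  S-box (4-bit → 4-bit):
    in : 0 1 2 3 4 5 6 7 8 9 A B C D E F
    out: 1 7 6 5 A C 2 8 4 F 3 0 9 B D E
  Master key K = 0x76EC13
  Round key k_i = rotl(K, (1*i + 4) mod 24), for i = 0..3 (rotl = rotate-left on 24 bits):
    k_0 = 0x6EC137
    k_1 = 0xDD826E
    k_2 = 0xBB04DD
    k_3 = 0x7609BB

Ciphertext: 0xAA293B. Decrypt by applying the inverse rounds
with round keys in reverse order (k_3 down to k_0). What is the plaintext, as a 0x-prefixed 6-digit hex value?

s_0 = ciphertext = 0xAA293B
s_1 = InvRound(s_0, k_3) = 0xC44AA2
s_2 = InvRound(s_1, k_2) = 0xE5DC44
s_3 = InvRound(s_2, k_1) = 0x511E5D
s_4 = InvRound(s_3, k_0) = 0x43F511

0x43F511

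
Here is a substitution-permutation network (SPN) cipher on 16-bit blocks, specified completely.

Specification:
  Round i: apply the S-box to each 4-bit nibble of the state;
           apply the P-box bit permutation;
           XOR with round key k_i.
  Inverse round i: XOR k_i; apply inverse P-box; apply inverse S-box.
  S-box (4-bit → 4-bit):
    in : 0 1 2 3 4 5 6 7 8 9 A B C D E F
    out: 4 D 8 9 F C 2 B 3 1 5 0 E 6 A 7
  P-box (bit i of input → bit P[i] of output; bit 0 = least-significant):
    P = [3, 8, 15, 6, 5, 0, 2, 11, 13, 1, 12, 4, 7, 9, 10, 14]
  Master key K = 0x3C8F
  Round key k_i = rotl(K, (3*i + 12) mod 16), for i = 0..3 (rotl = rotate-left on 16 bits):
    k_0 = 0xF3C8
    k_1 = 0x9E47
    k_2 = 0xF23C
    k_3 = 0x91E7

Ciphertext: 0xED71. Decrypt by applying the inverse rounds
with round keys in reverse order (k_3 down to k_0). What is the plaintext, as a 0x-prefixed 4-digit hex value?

s_0 = ciphertext = 0xED71
s_1 = InvRound(s_0, k_3) = 0x145B
s_2 = InvRound(s_1, k_2) = 0xC8F5
s_3 = InvRound(s_2, k_1) = 0x4C9B
s_4 = InvRound(s_3, k_0) = 0xD4EC

0xD4EC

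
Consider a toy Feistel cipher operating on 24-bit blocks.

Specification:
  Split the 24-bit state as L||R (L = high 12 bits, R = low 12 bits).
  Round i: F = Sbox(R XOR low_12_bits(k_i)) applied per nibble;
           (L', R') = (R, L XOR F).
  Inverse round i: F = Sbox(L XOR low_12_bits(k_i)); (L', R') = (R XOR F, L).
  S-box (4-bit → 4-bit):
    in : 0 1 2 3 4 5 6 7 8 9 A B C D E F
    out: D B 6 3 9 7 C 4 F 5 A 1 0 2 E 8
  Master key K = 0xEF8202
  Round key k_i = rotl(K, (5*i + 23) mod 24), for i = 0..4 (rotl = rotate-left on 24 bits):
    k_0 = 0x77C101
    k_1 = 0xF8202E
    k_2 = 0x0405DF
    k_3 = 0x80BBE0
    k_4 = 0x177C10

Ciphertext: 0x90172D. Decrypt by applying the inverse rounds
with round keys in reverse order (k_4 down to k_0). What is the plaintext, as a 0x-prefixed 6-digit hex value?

0xA66EA3

s_0 = ciphertext = 0x90172D
s_1 = InvRound(s_0, k_4) = 0x096901
s_2 = InvRound(s_1, k_3) = 0x84D096
s_3 = InvRound(s_2, k_2) = 0x2C084D
s_4 = InvRound(s_3, k_1) = 0xEA32C0
s_5 = InvRound(s_4, k_0) = 0xA66EA3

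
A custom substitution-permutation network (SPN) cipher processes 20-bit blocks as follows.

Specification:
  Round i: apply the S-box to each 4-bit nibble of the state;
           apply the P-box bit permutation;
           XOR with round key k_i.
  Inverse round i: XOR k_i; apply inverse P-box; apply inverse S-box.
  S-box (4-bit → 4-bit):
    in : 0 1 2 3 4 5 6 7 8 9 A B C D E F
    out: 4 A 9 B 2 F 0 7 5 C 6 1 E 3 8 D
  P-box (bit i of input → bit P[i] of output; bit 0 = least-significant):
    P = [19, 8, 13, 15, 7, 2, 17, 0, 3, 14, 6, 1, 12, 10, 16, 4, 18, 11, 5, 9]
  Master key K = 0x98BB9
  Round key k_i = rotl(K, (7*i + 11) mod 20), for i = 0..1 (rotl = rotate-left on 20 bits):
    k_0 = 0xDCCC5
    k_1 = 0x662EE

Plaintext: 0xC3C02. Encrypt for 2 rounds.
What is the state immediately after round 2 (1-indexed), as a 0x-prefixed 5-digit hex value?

0xA4F54

s_0 = plaintext = 0xC3C02
s_1 = Round(s_0, k_0) = 0x712B7
s_2 = Round(s_1, k_1) = 0xA4F54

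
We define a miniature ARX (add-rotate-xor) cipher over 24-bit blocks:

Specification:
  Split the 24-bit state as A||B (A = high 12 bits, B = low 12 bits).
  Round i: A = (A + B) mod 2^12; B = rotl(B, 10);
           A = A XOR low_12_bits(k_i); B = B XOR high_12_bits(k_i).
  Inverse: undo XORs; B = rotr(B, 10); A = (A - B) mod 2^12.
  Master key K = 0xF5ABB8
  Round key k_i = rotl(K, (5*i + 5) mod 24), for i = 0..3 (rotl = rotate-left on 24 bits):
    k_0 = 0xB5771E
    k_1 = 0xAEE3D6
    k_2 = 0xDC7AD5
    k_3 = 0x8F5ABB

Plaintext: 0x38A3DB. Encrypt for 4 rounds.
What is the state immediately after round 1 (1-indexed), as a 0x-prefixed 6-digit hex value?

0x07B7A1

s_0 = plaintext = 0x38A3DB
s_1 = Round(s_0, k_0) = 0x07B7A1
s_2 = Round(s_1, k_1) = 0xBCAF06
s_3 = Round(s_2, k_2) = 0x005606
s_4 = Round(s_3, k_3) = 0xCB0174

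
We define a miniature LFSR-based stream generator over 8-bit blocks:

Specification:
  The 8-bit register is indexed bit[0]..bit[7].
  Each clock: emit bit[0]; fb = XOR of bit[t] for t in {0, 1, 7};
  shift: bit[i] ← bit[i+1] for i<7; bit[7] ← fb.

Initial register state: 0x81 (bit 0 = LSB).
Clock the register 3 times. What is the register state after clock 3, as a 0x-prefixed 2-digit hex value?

reg_0 = 0x81
clock 1: out=1, reg = 0x40
clock 2: out=0, reg = 0x20
clock 3: out=0, reg = 0x10

0x10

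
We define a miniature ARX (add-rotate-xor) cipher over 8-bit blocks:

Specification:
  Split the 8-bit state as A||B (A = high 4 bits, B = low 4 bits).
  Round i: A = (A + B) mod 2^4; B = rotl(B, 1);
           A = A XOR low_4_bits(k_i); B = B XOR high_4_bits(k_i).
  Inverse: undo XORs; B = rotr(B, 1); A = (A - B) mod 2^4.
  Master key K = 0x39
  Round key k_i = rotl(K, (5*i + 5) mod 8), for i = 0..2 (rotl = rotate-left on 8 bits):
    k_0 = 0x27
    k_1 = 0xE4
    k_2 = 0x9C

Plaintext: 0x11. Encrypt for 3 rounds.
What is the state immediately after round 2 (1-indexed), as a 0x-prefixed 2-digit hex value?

0x1E

s_0 = plaintext = 0x11
s_1 = Round(s_0, k_0) = 0x50
s_2 = Round(s_1, k_1) = 0x1E
s_3 = Round(s_2, k_2) = 0x34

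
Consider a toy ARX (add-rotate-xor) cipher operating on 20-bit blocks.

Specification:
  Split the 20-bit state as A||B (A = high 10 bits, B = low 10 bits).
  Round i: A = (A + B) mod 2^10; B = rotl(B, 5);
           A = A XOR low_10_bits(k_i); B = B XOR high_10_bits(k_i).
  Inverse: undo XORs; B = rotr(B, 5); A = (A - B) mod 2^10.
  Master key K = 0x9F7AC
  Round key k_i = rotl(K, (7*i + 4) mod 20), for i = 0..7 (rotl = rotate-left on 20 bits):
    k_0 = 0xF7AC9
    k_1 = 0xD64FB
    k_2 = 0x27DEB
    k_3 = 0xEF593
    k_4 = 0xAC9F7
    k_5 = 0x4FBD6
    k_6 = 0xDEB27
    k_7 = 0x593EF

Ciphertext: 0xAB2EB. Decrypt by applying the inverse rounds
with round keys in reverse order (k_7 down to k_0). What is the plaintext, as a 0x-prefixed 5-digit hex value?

s_0 = ciphertext = 0xAB2EB
s_1 = InvRound(s_0, k_7) = 0xD1DFC
s_2 = InvRound(s_1, k_6) = 0xE30D4
s_3 = InvRound(s_2, k_5) = 0xC2D4F
s_4 = InvRound(s_3, k_4) = 0xCF7BF
s_5 = InvRound(s_4, k_3) = 0x9B840
s_6 = InvRound(s_5, k_2) = 0xE7FE6
s_7 = InvRound(s_6, k_1) = 0xDFFE5
s_8 = InvRound(s_7, k_0) = 0x95761

0x95761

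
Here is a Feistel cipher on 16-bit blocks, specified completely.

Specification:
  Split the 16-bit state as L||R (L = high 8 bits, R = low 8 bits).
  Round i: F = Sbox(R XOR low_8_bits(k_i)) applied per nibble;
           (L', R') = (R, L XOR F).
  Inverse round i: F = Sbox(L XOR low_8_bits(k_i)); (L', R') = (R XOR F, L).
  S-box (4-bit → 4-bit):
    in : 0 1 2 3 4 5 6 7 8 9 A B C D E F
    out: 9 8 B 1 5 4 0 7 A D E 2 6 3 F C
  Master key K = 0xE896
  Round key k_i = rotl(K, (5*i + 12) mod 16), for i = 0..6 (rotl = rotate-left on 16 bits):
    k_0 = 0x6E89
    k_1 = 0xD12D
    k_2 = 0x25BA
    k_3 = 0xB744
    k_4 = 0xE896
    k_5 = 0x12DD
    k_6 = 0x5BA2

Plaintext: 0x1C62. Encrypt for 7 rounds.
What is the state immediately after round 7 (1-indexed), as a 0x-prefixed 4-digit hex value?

0x3003

s_0 = plaintext = 0x1C62
s_1 = Round(s_0, k_0) = 0x62EE
s_2 = Round(s_1, k_1) = 0xEE03
s_3 = Round(s_2, k_2) = 0x03C3
s_4 = Round(s_3, k_3) = 0xC3A4
s_5 = Round(s_4, k_4) = 0xA4D8
s_6 = Round(s_5, k_5) = 0xD830
s_7 = Round(s_6, k_6) = 0x3003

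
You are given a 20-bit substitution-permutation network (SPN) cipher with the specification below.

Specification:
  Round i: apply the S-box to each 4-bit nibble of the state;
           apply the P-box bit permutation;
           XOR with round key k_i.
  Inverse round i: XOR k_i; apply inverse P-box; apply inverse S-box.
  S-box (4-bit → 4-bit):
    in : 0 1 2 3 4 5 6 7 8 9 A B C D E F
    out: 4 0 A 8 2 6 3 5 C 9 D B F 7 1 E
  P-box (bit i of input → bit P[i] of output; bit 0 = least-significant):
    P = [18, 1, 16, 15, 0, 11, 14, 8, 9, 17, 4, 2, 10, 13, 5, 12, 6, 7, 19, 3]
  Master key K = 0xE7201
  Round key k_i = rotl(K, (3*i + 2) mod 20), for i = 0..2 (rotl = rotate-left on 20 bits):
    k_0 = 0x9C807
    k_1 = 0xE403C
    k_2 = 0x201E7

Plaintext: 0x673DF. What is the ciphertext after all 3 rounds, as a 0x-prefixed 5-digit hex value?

s_0 = plaintext = 0x673DF
s_1 = Round(s_0, k_0) = 0x804E0
s_2 = Round(s_1, k_1) = 0x54015
s_3 = Round(s_2, k_2) = 0xB2175

0xB2175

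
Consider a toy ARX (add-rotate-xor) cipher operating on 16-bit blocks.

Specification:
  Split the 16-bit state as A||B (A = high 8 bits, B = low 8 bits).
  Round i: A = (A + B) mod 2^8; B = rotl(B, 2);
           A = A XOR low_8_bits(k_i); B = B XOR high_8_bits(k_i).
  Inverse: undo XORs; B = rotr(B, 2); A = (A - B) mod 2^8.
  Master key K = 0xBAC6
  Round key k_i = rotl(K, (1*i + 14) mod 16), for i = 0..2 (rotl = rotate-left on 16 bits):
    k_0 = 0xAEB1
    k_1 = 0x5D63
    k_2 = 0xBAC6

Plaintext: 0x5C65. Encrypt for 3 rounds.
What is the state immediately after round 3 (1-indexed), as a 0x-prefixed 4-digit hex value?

0xBF7C

s_0 = plaintext = 0x5C65
s_1 = Round(s_0, k_0) = 0x703B
s_2 = Round(s_1, k_1) = 0xC8B1
s_3 = Round(s_2, k_2) = 0xBF7C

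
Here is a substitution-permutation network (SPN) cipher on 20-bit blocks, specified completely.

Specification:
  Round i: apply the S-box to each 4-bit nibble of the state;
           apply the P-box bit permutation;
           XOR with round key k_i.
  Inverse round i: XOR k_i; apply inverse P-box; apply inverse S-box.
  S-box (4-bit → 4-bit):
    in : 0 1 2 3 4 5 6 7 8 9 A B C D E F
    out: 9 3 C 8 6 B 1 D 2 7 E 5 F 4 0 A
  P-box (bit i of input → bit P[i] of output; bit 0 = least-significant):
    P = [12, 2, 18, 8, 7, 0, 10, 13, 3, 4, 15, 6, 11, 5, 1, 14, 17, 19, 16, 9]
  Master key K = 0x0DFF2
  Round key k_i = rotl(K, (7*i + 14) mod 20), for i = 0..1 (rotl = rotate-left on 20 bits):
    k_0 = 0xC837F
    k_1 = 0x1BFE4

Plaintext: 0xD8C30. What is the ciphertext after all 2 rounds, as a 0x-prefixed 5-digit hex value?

s_0 = plaintext = 0xD8C30
s_1 = Round(s_0, k_0) = 0xD3207
s_2 = Round(s_1, k_1) = 0x44E24

0x44E24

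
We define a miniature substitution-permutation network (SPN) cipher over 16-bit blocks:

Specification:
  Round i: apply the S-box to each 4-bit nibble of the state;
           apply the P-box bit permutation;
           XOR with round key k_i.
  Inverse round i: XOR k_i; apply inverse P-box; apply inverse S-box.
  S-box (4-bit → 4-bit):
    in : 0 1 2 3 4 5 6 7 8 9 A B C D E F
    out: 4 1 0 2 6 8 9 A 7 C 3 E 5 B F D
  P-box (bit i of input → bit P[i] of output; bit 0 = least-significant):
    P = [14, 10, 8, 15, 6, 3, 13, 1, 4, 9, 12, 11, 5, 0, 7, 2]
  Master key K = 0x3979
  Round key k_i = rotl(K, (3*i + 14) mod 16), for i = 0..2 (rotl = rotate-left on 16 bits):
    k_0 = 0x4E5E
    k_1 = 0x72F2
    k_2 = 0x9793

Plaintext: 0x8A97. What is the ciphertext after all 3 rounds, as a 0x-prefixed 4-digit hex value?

s_0 = plaintext = 0x8A97
s_1 = Round(s_0, k_0) = 0xE8ED
s_2 = Round(s_1, k_1) = 0x840D
s_3 = Round(s_2, k_2) = 0x6132

0x6132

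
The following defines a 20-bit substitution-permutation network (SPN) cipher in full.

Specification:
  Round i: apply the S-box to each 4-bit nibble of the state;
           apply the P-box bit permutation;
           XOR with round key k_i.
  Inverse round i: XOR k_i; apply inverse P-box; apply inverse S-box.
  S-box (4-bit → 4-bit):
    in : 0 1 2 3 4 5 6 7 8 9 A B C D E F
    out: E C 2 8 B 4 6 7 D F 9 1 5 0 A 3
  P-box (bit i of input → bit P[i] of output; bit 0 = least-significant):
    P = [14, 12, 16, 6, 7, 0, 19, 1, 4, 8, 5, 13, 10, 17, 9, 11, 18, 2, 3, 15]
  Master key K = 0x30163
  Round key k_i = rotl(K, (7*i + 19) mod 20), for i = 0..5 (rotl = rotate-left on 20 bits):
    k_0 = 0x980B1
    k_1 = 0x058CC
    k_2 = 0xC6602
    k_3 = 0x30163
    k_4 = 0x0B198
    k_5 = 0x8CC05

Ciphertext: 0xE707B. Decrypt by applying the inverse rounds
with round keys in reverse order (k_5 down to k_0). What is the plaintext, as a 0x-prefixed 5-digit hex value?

s_0 = ciphertext = 0xE707B
s_1 = InvRound(s_0, k_5) = 0x9483E
s_2 = InvRound(s_1, k_4) = 0xE3087
s_3 = InvRound(s_2, k_3) = 0xFD0C0
s_4 = InvRound(s_3, k_2) = 0x373A0
s_5 = InvRound(s_4, k_1) = 0x600D1
s_6 = InvRound(s_5, k_0) = 0xA2551

0xA2551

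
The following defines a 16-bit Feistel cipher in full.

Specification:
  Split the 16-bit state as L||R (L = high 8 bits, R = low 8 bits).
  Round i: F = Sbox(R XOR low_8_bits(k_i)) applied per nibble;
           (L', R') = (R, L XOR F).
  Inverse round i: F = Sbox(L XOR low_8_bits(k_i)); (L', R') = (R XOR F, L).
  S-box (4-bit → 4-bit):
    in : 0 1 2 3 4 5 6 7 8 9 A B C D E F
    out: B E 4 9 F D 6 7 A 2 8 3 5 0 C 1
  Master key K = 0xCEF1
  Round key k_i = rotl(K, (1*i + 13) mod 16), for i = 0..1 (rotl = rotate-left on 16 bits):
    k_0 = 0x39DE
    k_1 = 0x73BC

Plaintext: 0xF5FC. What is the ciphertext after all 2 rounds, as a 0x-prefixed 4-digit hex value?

s_0 = plaintext = 0xF5FC
s_1 = Round(s_0, k_0) = 0xFCB1
s_2 = Round(s_1, k_1) = 0xB14C

0xB14C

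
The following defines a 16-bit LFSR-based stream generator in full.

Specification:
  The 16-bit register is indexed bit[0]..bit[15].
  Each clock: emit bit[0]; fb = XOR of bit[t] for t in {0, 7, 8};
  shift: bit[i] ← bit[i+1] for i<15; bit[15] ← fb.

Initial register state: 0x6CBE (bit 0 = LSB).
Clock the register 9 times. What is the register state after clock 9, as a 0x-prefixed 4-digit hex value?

0x85B6

reg_0 = 0x6CBE
clock 1: out=0, reg = 0xB65F
clock 2: out=1, reg = 0xDB2F
clock 3: out=1, reg = 0x6D97
clock 4: out=1, reg = 0xB6CB
clock 5: out=1, reg = 0x5B65
clock 6: out=1, reg = 0x2DB2
clock 7: out=0, reg = 0x16D9
clock 8: out=1, reg = 0x0B6C
clock 9: out=0, reg = 0x85B6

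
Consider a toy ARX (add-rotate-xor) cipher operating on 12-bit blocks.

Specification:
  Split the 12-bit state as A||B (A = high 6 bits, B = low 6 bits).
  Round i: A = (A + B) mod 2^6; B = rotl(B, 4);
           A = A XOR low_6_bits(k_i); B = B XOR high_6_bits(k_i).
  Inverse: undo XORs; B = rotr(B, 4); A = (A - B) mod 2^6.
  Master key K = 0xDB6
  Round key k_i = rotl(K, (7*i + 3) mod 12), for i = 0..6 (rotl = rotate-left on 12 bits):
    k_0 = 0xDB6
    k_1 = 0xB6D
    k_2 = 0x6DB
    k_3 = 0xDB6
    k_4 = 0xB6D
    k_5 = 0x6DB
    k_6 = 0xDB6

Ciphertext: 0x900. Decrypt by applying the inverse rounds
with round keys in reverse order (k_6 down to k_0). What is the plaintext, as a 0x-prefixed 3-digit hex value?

s_0 = ciphertext = 0x900
s_1 = InvRound(s_0, k_6) = 0xDDB
s_2 = InvRound(s_1, k_5) = 0xB00
s_3 = InvRound(s_2, k_4) = 0x2F6
s_4 = InvRound(s_3, k_3) = 0xF40
s_5 = InvRound(s_4, k_2) = 0xE6D
s_6 = InvRound(s_5, k_1) = 0x500
s_7 = InvRound(s_6, k_0) = 0x1DB

0x1DB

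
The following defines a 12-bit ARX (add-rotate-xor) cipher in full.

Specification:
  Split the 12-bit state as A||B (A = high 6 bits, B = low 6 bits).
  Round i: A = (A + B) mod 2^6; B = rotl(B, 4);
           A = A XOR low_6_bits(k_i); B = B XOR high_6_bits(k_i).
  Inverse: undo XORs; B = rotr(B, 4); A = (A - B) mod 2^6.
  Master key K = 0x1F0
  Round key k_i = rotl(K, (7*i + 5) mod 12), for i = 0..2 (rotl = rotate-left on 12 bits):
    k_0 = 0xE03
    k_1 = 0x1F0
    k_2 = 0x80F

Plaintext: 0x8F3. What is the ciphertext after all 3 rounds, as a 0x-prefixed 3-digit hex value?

s_0 = plaintext = 0x8F3
s_1 = Round(s_0, k_0) = 0x544
s_2 = Round(s_1, k_1) = 0xA46
s_3 = Round(s_2, k_2) = 0x801

0x801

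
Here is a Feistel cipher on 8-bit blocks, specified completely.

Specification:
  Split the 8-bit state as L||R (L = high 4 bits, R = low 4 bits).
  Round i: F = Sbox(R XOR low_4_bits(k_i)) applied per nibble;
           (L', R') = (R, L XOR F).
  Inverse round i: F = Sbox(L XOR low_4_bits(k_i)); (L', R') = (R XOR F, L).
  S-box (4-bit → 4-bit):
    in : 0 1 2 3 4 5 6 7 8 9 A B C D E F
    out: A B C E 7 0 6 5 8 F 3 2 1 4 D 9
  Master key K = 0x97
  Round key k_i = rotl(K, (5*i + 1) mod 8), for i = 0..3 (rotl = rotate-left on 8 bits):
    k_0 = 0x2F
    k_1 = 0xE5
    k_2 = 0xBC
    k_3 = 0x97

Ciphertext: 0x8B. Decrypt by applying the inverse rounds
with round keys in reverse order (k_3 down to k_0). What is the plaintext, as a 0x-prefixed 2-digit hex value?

0x08

s_0 = ciphertext = 0x8B
s_1 = InvRound(s_0, k_3) = 0x28
s_2 = InvRound(s_1, k_2) = 0x52
s_3 = InvRound(s_2, k_1) = 0x85
s_4 = InvRound(s_3, k_0) = 0x08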